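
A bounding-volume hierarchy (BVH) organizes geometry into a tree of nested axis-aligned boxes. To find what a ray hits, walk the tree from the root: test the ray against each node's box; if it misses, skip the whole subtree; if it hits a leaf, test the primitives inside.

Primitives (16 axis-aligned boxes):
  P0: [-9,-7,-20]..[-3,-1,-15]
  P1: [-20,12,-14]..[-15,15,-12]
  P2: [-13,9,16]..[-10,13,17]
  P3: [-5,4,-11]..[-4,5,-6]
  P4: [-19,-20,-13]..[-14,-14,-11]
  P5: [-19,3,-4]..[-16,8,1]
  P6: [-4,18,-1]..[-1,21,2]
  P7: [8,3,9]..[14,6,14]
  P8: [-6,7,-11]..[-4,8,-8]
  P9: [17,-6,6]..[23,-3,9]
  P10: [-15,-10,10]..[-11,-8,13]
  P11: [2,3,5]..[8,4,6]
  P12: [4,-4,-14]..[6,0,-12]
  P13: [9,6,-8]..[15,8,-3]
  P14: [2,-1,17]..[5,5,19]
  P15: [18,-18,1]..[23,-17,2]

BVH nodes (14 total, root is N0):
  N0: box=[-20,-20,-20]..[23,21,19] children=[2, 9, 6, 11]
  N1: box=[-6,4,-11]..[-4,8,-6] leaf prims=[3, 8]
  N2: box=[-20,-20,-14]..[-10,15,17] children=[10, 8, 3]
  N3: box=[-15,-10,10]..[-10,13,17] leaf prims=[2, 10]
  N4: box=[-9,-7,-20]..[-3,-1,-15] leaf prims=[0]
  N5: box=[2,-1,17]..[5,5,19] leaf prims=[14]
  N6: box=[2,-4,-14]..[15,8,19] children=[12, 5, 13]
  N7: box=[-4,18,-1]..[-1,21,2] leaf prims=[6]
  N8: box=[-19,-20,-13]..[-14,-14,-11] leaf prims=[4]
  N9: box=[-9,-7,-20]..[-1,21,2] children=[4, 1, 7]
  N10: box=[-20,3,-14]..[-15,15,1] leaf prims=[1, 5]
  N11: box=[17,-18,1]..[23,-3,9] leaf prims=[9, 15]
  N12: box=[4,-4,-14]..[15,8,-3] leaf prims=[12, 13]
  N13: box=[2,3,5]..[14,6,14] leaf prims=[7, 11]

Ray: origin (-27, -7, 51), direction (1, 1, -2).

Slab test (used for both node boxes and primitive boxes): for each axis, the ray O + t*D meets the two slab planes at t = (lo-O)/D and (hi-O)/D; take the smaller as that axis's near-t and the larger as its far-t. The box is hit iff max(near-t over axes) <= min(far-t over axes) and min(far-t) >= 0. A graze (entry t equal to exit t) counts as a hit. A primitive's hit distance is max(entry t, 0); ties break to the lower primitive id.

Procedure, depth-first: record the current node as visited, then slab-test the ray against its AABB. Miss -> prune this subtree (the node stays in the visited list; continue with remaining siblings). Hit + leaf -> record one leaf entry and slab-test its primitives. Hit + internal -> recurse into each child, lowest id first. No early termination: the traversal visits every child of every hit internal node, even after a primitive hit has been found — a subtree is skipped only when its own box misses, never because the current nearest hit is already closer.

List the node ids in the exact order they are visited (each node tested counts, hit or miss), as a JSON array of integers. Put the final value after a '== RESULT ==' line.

Traverse from the root:
N0 x:[7,50] y:[-13,28] z:[16,71/2] -> hit [16,28], descend [2, 6, 9, 11]
  N2 x:[7,17] y:[-13,22] z:[17,65/2] -> hit [17,17], descend [3, 8, 10]
    N3 x:[12,17] y:[-3,20] z:[17,41/2] -> hit [17,17] leaf, test {P2@t=17, P10(miss)}
    N8 x:[8,13] y:[-13,-7] z:[31,32] -> miss, prune
    N10 x:[7,12] y:[10,22] z:[25,65/2] -> miss, prune
  N6 x:[29,42] y:[3,15] z:[16,65/2] -> miss, prune
  N9 x:[18,26] y:[0,28] z:[49/2,71/2] -> hit [49/2,26], descend [1, 4, 7]
    N1 x:[21,23] y:[11,15] z:[57/2,31] -> miss, prune
    N4 x:[18,24] y:[0,6] z:[33,71/2] -> miss, prune
    N7 x:[23,26] y:[25,28] z:[49/2,26] -> hit [25,26] leaf, test {P6@t=25}
  N11 x:[44,50] y:[-11,4] z:[21,25] -> miss, prune

Visited [0, 2, 3, 8, 10, 6, 9, 1, 4, 7, 11]. Tests: 11 box, 2 leaf. Nearest: P2.

== RESULT ==
[0, 2, 3, 8, 10, 6, 9, 1, 4, 7, 11]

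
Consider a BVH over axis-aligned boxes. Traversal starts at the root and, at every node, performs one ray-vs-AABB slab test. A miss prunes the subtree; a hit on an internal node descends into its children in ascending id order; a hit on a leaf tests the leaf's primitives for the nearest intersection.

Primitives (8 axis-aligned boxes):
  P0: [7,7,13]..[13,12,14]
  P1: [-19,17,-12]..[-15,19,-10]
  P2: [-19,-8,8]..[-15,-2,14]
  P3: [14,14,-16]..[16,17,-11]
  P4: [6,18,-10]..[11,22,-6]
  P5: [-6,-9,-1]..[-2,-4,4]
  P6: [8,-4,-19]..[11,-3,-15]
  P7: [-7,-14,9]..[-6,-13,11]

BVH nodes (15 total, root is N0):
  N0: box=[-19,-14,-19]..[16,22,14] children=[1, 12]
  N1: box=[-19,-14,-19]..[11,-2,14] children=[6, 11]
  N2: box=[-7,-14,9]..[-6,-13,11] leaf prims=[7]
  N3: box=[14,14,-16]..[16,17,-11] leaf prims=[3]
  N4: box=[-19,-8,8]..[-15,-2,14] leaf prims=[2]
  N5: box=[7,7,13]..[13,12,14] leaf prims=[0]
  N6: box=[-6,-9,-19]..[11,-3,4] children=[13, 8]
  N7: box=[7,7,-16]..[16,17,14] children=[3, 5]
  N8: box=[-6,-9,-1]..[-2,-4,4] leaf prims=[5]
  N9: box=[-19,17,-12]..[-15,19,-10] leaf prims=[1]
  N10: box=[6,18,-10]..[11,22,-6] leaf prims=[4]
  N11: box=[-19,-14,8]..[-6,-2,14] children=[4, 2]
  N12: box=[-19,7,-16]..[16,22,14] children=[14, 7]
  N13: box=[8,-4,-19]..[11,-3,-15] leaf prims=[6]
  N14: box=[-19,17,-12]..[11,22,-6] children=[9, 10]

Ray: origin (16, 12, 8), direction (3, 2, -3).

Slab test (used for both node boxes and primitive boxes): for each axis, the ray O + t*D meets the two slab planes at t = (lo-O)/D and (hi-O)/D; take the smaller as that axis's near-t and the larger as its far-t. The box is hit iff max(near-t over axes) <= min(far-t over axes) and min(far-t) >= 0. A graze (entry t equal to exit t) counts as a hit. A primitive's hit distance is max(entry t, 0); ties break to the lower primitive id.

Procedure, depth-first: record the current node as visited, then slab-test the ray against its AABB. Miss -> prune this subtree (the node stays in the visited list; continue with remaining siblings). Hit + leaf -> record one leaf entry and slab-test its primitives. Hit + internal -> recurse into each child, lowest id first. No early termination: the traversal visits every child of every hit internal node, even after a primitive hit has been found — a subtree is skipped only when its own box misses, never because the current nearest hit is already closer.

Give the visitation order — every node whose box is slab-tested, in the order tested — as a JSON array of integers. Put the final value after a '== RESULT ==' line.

Walk:
N0 x:[-35/3,0] y:[-13,5] z:[-2,9] -> hit [-2,0], descend [1, 12]
  N1 x:[-35/3,-5/3] y:[-13,-7] z:[-2,9] -> miss, prune
  N12 x:[-35/3,0] y:[-5/2,5] z:[-2,8] -> hit [-2,0], descend [7, 14]
    N7 x:[-3,0] y:[-5/2,5/2] z:[-2,8] -> hit [-2,0], descend [3, 5]
      N3 x:[-2/3,0] y:[1,5/2] z:[19/3,8] -> miss, prune
      N5 x:[-3,-1] y:[-5/2,0] z:[-2,-5/3] -> miss, prune
    N14 x:[-35/3,-5/3] y:[5/2,5] z:[14/3,20/3] -> miss, prune

Visited [0, 1, 12, 7, 3, 5, 14]. Tests: 7 box, 0 leaf. Nearest: miss.

== RESULT ==
[0, 1, 12, 7, 3, 5, 14]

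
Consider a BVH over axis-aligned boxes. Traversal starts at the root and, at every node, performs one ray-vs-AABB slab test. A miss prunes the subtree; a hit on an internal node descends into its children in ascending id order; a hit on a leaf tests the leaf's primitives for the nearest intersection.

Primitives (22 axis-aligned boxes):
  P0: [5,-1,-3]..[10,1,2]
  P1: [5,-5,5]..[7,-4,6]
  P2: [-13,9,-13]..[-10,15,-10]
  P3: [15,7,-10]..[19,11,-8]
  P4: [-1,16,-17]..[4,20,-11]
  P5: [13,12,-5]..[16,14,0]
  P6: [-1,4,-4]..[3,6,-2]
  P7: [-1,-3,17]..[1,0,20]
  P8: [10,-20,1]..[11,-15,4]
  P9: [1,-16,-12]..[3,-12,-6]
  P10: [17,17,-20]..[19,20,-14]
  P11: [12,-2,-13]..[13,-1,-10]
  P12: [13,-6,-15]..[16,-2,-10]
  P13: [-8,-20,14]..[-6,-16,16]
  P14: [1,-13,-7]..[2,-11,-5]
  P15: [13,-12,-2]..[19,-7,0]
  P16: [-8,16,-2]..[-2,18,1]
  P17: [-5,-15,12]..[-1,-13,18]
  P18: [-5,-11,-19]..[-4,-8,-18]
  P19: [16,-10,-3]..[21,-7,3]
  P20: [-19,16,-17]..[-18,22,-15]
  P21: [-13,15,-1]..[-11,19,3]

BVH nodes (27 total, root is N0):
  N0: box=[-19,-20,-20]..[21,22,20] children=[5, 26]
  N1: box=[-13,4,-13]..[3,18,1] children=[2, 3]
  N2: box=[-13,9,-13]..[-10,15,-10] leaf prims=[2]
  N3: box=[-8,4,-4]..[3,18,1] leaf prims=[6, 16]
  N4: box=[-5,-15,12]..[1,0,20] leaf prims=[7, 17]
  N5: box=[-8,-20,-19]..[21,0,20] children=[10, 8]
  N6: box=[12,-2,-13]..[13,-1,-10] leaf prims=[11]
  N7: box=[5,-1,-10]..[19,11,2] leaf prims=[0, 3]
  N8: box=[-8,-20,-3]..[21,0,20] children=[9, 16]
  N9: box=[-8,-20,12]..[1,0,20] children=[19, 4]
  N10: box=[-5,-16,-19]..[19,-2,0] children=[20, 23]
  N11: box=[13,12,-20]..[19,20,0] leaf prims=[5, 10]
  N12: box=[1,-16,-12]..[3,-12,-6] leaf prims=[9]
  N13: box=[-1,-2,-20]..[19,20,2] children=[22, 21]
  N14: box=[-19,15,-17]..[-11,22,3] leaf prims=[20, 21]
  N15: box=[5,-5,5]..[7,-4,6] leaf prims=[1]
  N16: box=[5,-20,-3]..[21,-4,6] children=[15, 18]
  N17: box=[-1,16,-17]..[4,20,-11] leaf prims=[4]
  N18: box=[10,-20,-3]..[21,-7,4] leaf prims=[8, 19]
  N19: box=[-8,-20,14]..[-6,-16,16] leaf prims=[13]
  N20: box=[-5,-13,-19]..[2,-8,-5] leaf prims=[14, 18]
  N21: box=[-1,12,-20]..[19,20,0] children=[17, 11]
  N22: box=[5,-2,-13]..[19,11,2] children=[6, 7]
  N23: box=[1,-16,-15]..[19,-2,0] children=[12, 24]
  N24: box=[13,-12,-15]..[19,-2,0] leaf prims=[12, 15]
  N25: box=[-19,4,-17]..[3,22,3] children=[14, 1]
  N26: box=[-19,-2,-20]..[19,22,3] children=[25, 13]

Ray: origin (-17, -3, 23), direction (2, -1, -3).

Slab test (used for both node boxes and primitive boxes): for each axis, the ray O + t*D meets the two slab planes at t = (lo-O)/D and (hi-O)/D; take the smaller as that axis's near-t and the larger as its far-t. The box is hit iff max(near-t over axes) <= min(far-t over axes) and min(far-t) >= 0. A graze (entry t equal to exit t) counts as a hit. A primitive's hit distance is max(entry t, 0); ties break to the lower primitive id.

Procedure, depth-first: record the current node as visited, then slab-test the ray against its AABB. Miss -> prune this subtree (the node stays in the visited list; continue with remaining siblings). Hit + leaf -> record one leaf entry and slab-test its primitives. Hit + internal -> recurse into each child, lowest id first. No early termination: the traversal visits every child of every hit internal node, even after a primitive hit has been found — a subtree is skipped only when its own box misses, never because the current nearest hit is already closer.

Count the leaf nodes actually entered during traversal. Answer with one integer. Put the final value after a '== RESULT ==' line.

Trace the traversal:
N0 x:[-1,19] y:[-25,17] z:[1,43/3] -> hit [1,43/3], descend [5, 26]
  N5 x:[9/2,19] y:[-3,17] z:[1,14] -> hit [9/2,14], descend [8, 10]
    N8 x:[9/2,19] y:[-3,17] z:[1,26/3] -> hit [9/2,26/3], descend [9, 16]
      N9 x:[9/2,9] y:[-3,17] z:[1,11/3] -> miss, prune
      N16 x:[11,19] y:[1,17] z:[17/3,26/3] -> miss, prune
    N10 x:[6,18] y:[-1,13] z:[23/3,14] -> hit [23/3,13], descend [20, 23]
      N20 x:[6,19/2] y:[5,10] z:[28/3,14] -> hit [28/3,19/2] leaf, test {P14@t=28/3, P18(miss)}
      N23 x:[9,18] y:[-1,13] z:[23/3,38/3] -> hit [9,38/3], descend [12, 24]
        N12 x:[9,10] y:[9,13] z:[29/3,35/3] -> hit [29/3,10] leaf, test {P9@t=29/3}
        N24 x:[15,18] y:[-1,9] z:[23/3,38/3] -> miss, prune
  N26 x:[-1,18] y:[-25,-1] z:[20/3,43/3] -> miss, prune

order=[0, 5, 8, 9, 16, 10, 20, 23, 12, 24, 26]  |boxes|=11  |leaves|=2  hit=P14

== RESULT ==
2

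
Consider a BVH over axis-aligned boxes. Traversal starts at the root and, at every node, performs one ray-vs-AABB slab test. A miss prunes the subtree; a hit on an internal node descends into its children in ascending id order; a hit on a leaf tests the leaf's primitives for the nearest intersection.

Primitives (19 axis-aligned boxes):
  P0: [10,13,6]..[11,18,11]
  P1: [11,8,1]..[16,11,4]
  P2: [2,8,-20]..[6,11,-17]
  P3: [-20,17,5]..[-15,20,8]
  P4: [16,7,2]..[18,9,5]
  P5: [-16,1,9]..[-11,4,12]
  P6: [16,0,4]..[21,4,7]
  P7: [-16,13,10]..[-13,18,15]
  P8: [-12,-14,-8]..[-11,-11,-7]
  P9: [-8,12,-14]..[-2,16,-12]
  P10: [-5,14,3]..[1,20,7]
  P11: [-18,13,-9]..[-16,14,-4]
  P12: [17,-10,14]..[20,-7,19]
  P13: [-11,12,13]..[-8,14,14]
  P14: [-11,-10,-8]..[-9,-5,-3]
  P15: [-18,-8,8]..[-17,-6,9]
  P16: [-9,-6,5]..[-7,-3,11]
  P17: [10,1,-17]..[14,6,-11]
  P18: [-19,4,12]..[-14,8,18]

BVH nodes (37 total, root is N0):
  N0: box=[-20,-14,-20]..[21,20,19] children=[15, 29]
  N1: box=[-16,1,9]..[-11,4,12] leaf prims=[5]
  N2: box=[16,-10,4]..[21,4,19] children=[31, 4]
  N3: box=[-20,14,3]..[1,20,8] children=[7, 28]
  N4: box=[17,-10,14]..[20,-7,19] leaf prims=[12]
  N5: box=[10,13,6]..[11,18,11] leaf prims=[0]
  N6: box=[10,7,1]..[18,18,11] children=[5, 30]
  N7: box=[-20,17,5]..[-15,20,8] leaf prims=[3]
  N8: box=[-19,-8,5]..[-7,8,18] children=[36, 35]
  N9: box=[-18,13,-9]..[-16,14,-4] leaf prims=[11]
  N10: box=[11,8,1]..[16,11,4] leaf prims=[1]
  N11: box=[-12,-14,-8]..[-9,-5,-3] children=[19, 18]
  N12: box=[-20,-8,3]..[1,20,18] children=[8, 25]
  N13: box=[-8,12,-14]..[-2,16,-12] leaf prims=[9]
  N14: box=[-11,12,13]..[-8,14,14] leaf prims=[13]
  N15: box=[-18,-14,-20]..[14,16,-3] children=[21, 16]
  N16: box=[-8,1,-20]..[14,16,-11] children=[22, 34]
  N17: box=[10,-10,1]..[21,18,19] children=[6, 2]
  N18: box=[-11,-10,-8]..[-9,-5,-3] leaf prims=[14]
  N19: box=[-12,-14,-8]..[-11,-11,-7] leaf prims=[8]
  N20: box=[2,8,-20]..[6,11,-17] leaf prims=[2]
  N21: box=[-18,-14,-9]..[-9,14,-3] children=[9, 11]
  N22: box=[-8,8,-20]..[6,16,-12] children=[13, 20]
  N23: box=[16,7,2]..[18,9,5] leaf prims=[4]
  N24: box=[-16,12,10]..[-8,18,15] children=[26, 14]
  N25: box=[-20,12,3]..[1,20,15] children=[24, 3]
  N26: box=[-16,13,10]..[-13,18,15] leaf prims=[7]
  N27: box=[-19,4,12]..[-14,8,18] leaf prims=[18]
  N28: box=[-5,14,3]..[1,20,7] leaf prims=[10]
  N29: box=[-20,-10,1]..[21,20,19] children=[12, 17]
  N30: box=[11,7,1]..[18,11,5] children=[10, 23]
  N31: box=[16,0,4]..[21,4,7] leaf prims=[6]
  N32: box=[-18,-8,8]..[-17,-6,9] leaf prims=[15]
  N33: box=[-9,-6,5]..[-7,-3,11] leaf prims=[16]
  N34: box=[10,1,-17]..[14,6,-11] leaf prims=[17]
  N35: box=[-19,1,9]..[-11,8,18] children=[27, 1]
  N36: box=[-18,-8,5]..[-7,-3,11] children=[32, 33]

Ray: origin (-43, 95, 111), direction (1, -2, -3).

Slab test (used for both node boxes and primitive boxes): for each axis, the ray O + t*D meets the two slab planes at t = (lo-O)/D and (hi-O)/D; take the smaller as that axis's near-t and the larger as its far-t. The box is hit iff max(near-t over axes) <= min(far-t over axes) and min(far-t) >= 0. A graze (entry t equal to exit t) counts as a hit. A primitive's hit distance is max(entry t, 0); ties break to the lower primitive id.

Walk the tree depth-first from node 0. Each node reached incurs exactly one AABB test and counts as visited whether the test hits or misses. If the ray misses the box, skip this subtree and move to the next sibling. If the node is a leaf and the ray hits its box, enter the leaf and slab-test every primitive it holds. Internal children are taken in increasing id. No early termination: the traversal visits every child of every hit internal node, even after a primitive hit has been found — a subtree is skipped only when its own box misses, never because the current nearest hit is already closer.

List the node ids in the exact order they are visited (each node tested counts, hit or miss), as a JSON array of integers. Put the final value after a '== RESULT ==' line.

Traverse from the root:
N0 x:[23,64] y:[75/2,109/2] z:[92/3,131/3] -> hit [75/2,131/3], descend [15, 29]
  N15 x:[25,57] y:[79/2,109/2] z:[38,131/3] -> hit [79/2,131/3], descend [16, 21]
    N16 x:[35,57] y:[79/2,47] z:[122/3,131/3] -> hit [122/3,131/3], descend [22, 34]
      N22 x:[35,49] y:[79/2,87/2] z:[41,131/3] -> hit [41,87/2], descend [13, 20]
        N13 x:[35,41] y:[79/2,83/2] z:[41,125/3] -> hit [41,41] leaf, test {P9@t=41}
        N20 x:[45,49] y:[42,87/2] z:[128/3,131/3] -> miss, prune
      N34 x:[53,57] y:[89/2,47] z:[122/3,128/3] -> miss, prune
    N21 x:[25,34] y:[81/2,109/2] z:[38,40] -> miss, prune
  N29 x:[23,64] y:[75/2,105/2] z:[92/3,110/3] -> miss, prune

order=[0, 15, 16, 22, 13, 20, 34, 21, 29]  |boxes|=9  |leaves|=1  hit=P9

== RESULT ==
[0, 15, 16, 22, 13, 20, 34, 21, 29]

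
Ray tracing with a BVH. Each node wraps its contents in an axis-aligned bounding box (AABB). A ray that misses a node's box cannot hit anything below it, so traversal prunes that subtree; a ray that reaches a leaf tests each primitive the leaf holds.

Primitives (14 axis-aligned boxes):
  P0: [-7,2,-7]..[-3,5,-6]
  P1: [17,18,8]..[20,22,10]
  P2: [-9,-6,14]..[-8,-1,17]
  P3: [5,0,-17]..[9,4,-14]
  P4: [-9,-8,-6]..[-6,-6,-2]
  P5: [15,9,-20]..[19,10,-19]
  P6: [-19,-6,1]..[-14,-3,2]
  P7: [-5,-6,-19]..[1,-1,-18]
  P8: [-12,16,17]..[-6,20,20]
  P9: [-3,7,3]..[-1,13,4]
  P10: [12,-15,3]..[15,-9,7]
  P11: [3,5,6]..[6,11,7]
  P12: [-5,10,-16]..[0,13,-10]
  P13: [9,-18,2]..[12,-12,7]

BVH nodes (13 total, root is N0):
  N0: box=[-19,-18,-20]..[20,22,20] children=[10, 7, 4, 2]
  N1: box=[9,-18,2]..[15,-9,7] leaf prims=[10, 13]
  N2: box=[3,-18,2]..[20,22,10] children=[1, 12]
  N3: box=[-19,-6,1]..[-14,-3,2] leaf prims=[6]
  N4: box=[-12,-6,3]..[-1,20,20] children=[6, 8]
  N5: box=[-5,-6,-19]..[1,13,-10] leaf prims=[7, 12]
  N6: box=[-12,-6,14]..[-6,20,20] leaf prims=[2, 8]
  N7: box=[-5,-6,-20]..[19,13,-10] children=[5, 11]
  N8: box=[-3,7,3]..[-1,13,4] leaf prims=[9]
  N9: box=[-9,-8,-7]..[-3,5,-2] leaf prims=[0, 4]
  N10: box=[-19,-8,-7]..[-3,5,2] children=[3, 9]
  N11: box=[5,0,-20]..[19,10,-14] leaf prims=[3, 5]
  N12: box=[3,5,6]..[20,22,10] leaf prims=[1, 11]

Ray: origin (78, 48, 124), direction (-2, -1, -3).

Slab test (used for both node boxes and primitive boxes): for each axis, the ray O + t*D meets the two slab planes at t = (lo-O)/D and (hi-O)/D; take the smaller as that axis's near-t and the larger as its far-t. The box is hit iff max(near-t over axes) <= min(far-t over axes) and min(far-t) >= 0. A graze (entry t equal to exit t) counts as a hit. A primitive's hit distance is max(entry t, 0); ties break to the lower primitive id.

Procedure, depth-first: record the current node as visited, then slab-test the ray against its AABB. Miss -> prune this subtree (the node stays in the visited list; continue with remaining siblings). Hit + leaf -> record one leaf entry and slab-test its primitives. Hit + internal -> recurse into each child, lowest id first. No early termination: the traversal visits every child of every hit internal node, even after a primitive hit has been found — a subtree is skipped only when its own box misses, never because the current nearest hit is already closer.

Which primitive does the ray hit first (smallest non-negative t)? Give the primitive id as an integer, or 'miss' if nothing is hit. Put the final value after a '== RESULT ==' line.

Walk:
N0 x:[29,97/2] y:[26,66] z:[104/3,48] -> hit [104/3,48], descend [2, 4, 7, 10]
  N2 x:[29,75/2] y:[26,66] z:[38,122/3] -> miss, prune
  N4 x:[79/2,45] y:[28,54] z:[104/3,121/3] -> hit [79/2,121/3], descend [6, 8]
    N6 x:[42,45] y:[28,54] z:[104/3,110/3] -> miss, prune
    N8 x:[79/2,81/2] y:[35,41] z:[40,121/3] -> hit [40,121/3] leaf, test {P9@t=40}
  N7 x:[59/2,83/2] y:[35,54] z:[134/3,48] -> miss, prune
  N10 x:[81/2,97/2] y:[43,56] z:[122/3,131/3] -> hit [43,131/3], descend [3, 9]
    N3 x:[46,97/2] y:[51,54] z:[122/3,41] -> miss, prune
    N9 x:[81/2,87/2] y:[43,56] z:[42,131/3] -> hit [43,87/2] leaf, test {P0(miss), P4(miss)}

Visited [0, 2, 4, 6, 8, 7, 10, 3, 9]. Tests: 9 box, 2 leaf. Nearest: P9.

== RESULT ==
9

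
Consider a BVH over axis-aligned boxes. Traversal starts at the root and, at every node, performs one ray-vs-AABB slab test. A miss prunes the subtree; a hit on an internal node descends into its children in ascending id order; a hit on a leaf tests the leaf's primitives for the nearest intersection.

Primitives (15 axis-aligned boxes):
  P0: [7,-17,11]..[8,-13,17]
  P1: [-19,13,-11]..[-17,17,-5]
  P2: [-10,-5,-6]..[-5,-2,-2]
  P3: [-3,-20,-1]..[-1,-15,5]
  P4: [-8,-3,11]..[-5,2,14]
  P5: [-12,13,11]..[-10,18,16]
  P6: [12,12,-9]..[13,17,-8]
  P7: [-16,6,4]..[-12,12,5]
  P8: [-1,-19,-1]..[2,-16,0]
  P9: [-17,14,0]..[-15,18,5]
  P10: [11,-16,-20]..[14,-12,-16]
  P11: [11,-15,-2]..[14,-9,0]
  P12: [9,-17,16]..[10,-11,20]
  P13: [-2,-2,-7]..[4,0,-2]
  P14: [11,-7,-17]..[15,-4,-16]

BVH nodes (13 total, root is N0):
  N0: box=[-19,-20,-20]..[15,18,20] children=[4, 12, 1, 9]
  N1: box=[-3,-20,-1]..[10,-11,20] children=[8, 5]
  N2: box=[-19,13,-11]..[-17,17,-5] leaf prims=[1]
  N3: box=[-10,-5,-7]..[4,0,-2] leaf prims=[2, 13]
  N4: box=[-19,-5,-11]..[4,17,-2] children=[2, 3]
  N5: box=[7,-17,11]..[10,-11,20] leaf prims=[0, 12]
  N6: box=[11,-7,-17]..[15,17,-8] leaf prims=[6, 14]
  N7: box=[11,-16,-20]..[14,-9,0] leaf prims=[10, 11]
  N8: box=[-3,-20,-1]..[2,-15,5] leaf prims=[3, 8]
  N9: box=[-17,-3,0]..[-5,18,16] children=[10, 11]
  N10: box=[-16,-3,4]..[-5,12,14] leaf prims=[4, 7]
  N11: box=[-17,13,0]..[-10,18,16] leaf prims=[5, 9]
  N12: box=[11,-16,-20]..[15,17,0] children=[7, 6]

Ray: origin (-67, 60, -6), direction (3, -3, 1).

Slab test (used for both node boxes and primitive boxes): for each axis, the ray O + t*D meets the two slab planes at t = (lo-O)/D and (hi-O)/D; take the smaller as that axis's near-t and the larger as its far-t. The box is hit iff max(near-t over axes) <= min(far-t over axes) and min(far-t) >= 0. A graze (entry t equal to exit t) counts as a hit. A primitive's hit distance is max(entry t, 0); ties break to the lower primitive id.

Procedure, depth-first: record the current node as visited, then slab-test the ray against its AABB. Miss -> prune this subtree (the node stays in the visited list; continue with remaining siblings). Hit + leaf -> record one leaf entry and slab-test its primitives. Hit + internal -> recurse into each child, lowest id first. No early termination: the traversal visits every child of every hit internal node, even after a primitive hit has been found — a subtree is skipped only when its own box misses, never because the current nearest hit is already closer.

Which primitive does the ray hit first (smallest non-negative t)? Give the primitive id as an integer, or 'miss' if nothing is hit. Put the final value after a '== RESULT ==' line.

Traverse from the root:
N0 x:[16,82/3] y:[14,80/3] z:[-14,26] -> hit [16,26], descend [1, 4, 9, 12]
  N1 x:[64/3,77/3] y:[71/3,80/3] z:[5,26] -> hit [71/3,77/3], descend [5, 8]
    N5 x:[74/3,77/3] y:[71/3,77/3] z:[17,26] -> hit [74/3,77/3] leaf, test {P0(miss), P12@t=76/3}
    N8 x:[64/3,23] y:[25,80/3] z:[5,11] -> miss, prune
  N4 x:[16,71/3] y:[43/3,65/3] z:[-5,4] -> miss, prune
  N9 x:[50/3,62/3] y:[14,21] z:[6,22] -> hit [50/3,62/3], descend [10, 11]
    N10 x:[17,62/3] y:[16,21] z:[10,20] -> hit [17,20] leaf, test {P4@t=59/3, P7(miss)}
    N11 x:[50/3,19] y:[14,47/3] z:[6,22] -> miss, prune
  N12 x:[26,82/3] y:[43/3,76/3] z:[-14,6] -> miss, prune

9 AABB tests over nodes [0, 1, 5, 8, 4, 9, 10, 11, 12]; 2 leaves entered; closest P4.

== RESULT ==
4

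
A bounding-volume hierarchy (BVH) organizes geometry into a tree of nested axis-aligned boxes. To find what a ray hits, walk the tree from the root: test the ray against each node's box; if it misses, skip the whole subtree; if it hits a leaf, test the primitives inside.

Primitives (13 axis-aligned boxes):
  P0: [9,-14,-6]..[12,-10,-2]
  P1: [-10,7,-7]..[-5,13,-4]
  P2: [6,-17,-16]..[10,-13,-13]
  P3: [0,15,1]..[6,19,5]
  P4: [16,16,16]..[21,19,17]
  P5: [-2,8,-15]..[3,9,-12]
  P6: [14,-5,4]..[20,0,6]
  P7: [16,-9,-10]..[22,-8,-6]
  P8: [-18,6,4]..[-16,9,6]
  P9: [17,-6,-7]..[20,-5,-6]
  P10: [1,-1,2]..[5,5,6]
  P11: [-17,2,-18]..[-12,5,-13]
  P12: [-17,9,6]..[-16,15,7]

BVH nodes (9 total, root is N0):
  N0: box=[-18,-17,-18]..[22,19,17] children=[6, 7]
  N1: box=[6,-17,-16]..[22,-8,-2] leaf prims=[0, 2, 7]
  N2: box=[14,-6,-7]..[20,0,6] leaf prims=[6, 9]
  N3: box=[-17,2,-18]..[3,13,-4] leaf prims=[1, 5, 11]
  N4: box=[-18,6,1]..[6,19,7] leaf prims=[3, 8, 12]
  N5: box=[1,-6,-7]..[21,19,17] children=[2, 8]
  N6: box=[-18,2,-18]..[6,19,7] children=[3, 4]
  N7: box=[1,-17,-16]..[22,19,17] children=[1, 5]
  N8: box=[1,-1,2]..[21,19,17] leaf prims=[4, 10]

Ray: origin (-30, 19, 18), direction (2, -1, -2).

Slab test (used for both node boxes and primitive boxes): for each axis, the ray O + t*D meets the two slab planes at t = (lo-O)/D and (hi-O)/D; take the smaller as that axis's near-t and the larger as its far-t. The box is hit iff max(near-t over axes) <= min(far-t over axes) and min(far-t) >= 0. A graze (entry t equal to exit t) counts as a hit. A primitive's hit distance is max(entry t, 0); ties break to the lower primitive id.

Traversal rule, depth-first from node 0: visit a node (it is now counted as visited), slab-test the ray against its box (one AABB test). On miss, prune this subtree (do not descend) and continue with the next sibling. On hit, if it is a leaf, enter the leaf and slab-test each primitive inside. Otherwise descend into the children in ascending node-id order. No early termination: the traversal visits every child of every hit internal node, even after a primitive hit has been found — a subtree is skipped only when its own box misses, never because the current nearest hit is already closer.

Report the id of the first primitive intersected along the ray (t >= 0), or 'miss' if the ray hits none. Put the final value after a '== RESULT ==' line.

Traverse from the root:
N0 x:[6,26] y:[0,36] z:[1/2,18] -> hit [6,18], descend [6, 7]
  N6 x:[6,18] y:[0,17] z:[11/2,18] -> hit [6,17], descend [3, 4]
    N3 x:[13/2,33/2] y:[6,17] z:[11,18] -> hit [11,33/2] leaf, test {P1@t=11, P5(miss), P11(miss)}
    N4 x:[6,18] y:[0,13] z:[11/2,17/2] -> hit [6,17/2] leaf, test {P3(miss), P8(miss), P12(miss)}
  N7 x:[31/2,26] y:[0,36] z:[1/2,17] -> hit [31/2,17], descend [1, 5]
    N1 x:[18,26] y:[27,36] z:[10,17] -> miss, prune
    N5 x:[31/2,51/2] y:[0,25] z:[1/2,25/2] -> miss, prune

Visited [0, 6, 3, 4, 7, 1, 5]. Tests: 7 box, 2 leaf. Nearest: P1.

== RESULT ==
1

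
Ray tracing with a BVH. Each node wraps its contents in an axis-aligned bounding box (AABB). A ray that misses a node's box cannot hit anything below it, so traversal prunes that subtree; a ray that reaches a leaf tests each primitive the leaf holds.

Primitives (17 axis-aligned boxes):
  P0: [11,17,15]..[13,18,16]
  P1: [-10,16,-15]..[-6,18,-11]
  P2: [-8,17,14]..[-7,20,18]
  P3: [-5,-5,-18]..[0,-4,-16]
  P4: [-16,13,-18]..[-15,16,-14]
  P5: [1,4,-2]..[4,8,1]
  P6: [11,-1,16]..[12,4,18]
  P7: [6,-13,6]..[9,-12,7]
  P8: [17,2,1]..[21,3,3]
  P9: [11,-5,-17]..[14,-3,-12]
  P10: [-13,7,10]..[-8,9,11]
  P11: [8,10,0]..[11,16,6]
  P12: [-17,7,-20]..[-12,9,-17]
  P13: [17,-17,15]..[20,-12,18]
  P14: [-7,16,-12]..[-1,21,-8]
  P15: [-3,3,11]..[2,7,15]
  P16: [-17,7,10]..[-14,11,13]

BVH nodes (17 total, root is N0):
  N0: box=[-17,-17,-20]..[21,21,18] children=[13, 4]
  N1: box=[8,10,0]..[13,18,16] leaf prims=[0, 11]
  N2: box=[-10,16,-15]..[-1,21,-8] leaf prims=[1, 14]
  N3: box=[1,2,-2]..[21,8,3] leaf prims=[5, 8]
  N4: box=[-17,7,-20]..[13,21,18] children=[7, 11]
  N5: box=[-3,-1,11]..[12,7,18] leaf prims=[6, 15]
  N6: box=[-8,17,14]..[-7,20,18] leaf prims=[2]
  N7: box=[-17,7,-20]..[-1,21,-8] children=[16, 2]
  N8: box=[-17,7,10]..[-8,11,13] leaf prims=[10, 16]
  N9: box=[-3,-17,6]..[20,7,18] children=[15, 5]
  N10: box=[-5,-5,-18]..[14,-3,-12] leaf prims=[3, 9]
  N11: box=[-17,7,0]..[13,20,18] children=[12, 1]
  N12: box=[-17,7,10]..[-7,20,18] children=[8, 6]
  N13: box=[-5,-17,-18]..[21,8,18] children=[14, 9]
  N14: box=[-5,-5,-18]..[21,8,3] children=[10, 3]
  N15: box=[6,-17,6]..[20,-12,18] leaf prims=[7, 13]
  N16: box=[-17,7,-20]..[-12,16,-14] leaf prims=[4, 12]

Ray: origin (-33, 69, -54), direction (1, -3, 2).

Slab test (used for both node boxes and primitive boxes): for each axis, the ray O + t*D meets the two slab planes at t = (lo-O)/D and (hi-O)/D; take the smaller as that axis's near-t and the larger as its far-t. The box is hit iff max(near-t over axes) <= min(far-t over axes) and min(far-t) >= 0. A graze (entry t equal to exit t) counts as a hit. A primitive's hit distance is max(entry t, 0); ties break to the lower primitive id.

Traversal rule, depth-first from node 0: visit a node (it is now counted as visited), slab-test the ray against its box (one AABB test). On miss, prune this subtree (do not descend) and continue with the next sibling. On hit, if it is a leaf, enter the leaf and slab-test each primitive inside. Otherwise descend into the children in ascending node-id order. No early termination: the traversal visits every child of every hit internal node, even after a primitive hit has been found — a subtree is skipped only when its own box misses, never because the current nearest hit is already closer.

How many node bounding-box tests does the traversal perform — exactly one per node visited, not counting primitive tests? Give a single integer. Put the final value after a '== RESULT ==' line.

Traverse from the root:
N0 x:[16,54] y:[16,86/3] z:[17,36] -> hit [17,86/3], descend [4, 13]
  N4 x:[16,46] y:[16,62/3] z:[17,36] -> hit [17,62/3], descend [7, 11]
    N7 x:[16,32] y:[16,62/3] z:[17,23] -> hit [17,62/3], descend [2, 16]
      N2 x:[23,32] y:[16,53/3] z:[39/2,23] -> miss, prune
      N16 x:[16,21] y:[53/3,62/3] z:[17,20] -> hit [53/3,20] leaf, test {P4@t=18, P12(miss)}
    N11 x:[16,46] y:[49/3,62/3] z:[27,36] -> miss, prune
  N13 x:[28,54] y:[61/3,86/3] z:[18,36] -> hit [28,86/3], descend [9, 14]
    N9 x:[30,53] y:[62/3,86/3] z:[30,36] -> miss, prune
    N14 x:[28,54] y:[61/3,74/3] z:[18,57/2] -> miss, prune

Visited [0, 4, 7, 2, 16, 11, 13, 9, 14]. Tests: 9 box, 1 leaf. Nearest: P4.

== RESULT ==
9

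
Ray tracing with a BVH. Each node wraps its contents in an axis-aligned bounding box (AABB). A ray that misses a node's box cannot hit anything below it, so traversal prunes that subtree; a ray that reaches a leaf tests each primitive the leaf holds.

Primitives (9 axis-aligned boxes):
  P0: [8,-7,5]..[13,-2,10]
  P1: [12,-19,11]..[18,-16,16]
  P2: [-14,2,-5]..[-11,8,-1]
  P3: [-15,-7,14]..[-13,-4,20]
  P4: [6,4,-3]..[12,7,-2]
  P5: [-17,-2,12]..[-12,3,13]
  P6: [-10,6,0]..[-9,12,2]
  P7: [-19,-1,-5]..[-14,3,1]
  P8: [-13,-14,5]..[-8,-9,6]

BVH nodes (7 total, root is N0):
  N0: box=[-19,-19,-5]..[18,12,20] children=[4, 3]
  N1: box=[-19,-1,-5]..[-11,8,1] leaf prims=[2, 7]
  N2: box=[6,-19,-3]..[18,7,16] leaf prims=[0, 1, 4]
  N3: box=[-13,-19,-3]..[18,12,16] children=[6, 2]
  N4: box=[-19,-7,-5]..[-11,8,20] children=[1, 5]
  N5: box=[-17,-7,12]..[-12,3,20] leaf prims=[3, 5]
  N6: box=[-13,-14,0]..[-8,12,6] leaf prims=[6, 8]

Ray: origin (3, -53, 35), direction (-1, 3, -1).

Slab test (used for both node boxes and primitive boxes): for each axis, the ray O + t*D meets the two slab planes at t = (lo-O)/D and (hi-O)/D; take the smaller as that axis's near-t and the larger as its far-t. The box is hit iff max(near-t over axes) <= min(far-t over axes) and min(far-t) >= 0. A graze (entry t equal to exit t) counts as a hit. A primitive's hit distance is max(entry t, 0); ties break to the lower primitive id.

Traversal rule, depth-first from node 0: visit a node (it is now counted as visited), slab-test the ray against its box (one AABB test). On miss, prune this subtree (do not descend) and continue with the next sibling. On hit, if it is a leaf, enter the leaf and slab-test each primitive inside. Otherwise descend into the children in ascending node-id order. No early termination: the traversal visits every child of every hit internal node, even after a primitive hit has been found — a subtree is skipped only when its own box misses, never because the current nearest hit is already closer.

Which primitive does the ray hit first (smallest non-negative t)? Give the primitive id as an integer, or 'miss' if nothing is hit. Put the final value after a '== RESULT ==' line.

Trace the traversal:
N0 x:[-15,22] y:[34/3,65/3] z:[15,40] -> hit [15,65/3], descend [3, 4]
  N3 x:[-15,16] y:[34/3,65/3] z:[19,38] -> miss, prune
  N4 x:[14,22] y:[46/3,61/3] z:[15,40] -> hit [46/3,61/3], descend [1, 5]
    N1 x:[14,22] y:[52/3,61/3] z:[34,40] -> miss, prune
    N5 x:[15,20] y:[46/3,56/3] z:[15,23] -> hit [46/3,56/3] leaf, test {P3@t=16, P5(miss)}

Summary -> nodes [0, 3, 4, 1, 5]; box-tests=5; leaf-entries=1; first=P3

== RESULT ==
3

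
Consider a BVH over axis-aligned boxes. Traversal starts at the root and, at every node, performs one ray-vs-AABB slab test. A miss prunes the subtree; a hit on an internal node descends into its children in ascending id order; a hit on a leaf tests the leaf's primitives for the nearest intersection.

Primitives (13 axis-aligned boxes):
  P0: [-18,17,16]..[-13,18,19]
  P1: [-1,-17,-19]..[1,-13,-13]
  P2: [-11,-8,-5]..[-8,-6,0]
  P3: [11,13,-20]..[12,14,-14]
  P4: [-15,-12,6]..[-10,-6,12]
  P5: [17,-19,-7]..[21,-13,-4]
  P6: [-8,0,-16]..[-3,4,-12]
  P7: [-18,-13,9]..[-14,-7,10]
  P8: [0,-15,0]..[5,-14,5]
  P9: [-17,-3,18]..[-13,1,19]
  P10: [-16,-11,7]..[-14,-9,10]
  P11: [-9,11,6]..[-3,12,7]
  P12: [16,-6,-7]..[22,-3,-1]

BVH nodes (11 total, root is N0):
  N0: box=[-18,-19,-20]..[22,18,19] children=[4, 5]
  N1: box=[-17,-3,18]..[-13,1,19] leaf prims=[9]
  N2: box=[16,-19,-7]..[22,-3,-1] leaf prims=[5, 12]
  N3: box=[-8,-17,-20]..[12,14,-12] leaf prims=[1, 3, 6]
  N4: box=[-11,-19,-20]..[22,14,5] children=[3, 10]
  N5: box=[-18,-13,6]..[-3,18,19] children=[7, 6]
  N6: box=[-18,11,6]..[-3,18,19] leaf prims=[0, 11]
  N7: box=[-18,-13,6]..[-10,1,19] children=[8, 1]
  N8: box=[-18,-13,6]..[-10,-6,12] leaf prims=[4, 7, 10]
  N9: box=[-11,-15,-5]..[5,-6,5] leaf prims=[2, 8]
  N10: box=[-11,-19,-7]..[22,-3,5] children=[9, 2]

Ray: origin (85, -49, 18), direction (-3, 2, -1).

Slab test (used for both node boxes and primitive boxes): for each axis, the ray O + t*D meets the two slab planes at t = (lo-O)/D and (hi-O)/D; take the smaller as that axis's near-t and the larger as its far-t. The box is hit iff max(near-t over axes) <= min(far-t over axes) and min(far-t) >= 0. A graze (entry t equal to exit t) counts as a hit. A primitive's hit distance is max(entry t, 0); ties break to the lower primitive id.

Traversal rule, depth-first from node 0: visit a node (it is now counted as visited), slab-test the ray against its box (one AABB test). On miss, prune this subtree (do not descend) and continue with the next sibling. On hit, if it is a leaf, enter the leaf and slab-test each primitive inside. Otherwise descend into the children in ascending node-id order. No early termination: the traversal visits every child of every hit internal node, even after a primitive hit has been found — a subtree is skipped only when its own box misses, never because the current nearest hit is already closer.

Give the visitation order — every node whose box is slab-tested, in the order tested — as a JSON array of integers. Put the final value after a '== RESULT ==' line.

Traverse from the root:
N0 x:[21,103/3] y:[15,67/2] z:[-1,38] -> hit [21,67/2], descend [4, 5]
  N4 x:[21,32] y:[15,63/2] z:[13,38] -> hit [21,63/2], descend [3, 10]
    N3 x:[73/3,31] y:[16,63/2] z:[30,38] -> hit [30,31] leaf, test {P1(miss), P3(miss), P6(miss)}
    N10 x:[21,32] y:[15,23] z:[13,25] -> hit [21,23], descend [2, 9]
      N2 x:[21,23] y:[15,23] z:[19,25] -> hit [21,23] leaf, test {P5(miss), P12@t=43/2}
      N9 x:[80/3,32] y:[17,43/2] z:[13,23] -> miss, prune
  N5 x:[88/3,103/3] y:[18,67/2] z:[-1,12] -> miss, prune

Visited [0, 4, 3, 10, 2, 9, 5]. Tests: 7 box, 2 leaf. Nearest: P12.

== RESULT ==
[0, 4, 3, 10, 2, 9, 5]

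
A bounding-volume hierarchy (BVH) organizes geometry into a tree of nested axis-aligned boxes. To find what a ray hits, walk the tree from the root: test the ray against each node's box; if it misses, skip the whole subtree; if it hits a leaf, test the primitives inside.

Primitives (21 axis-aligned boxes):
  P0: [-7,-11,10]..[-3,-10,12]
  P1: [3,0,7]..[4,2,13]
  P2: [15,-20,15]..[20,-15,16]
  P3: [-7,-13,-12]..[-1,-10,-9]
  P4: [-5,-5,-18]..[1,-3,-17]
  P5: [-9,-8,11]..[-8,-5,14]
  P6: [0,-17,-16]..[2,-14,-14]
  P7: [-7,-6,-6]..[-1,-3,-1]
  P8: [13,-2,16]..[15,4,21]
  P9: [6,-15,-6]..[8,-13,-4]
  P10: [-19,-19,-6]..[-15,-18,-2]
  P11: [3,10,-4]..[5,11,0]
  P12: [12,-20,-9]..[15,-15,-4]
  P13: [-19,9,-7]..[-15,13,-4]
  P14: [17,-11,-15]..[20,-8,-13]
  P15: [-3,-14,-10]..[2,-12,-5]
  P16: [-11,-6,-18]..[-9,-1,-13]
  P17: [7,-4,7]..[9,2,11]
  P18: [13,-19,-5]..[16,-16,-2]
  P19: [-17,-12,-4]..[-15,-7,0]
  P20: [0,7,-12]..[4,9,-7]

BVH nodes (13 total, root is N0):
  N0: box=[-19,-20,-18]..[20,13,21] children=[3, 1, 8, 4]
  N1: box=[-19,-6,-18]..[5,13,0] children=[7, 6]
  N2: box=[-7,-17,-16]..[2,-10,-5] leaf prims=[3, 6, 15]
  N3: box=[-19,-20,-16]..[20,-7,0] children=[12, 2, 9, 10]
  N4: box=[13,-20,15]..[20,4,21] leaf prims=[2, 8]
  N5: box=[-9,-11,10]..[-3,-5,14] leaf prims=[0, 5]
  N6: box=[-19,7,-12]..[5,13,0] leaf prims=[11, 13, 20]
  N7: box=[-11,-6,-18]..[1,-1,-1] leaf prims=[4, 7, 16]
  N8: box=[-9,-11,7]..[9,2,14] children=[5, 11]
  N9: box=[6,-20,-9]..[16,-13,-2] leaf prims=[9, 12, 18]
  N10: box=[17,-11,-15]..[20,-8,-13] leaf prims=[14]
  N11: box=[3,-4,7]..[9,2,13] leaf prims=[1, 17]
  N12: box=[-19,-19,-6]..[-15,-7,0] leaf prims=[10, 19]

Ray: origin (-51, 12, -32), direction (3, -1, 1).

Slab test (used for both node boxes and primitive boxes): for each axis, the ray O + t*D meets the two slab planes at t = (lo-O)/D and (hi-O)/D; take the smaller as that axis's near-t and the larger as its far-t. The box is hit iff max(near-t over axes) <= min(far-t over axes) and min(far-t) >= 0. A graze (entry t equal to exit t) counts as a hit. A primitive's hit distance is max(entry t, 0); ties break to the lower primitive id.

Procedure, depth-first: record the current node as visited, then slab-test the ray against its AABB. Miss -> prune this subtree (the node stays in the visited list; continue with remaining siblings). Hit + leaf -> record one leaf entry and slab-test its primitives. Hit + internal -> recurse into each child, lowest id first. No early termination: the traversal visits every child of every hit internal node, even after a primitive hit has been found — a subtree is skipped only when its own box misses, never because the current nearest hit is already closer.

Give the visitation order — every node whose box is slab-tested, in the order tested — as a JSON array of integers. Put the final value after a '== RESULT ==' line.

Traverse from the root:
N0 x:[32/3,71/3] y:[-1,32] z:[14,53] -> hit [14,71/3], descend [1, 3, 4, 8]
  N1 x:[32/3,56/3] y:[-1,18] z:[14,32] -> hit [14,18], descend [6, 7]
    N6 x:[32/3,56/3] y:[-1,5] z:[20,32] -> miss, prune
    N7 x:[40/3,52/3] y:[13,18] z:[14,31] -> hit [14,52/3] leaf, test {P4(miss), P7(miss), P16@t=14}
  N3 x:[32/3,71/3] y:[19,32] z:[16,32] -> hit [19,71/3], descend [2, 9, 10, 12]
    N2 x:[44/3,53/3] y:[22,29] z:[16,27] -> miss, prune
    N9 x:[19,67/3] y:[25,32] z:[23,30] -> miss, prune
    N10 x:[68/3,71/3] y:[20,23] z:[17,19] -> miss, prune
    N12 x:[32/3,12] y:[19,31] z:[26,32] -> miss, prune
  N4 x:[64/3,71/3] y:[8,32] z:[47,53] -> miss, prune
  N8 x:[14,20] y:[10,23] z:[39,46] -> miss, prune

11 AABB tests over nodes [0, 1, 6, 7, 3, 2, 9, 10, 12, 4, 8]; 1 leaf entered; closest P16.

== RESULT ==
[0, 1, 6, 7, 3, 2, 9, 10, 12, 4, 8]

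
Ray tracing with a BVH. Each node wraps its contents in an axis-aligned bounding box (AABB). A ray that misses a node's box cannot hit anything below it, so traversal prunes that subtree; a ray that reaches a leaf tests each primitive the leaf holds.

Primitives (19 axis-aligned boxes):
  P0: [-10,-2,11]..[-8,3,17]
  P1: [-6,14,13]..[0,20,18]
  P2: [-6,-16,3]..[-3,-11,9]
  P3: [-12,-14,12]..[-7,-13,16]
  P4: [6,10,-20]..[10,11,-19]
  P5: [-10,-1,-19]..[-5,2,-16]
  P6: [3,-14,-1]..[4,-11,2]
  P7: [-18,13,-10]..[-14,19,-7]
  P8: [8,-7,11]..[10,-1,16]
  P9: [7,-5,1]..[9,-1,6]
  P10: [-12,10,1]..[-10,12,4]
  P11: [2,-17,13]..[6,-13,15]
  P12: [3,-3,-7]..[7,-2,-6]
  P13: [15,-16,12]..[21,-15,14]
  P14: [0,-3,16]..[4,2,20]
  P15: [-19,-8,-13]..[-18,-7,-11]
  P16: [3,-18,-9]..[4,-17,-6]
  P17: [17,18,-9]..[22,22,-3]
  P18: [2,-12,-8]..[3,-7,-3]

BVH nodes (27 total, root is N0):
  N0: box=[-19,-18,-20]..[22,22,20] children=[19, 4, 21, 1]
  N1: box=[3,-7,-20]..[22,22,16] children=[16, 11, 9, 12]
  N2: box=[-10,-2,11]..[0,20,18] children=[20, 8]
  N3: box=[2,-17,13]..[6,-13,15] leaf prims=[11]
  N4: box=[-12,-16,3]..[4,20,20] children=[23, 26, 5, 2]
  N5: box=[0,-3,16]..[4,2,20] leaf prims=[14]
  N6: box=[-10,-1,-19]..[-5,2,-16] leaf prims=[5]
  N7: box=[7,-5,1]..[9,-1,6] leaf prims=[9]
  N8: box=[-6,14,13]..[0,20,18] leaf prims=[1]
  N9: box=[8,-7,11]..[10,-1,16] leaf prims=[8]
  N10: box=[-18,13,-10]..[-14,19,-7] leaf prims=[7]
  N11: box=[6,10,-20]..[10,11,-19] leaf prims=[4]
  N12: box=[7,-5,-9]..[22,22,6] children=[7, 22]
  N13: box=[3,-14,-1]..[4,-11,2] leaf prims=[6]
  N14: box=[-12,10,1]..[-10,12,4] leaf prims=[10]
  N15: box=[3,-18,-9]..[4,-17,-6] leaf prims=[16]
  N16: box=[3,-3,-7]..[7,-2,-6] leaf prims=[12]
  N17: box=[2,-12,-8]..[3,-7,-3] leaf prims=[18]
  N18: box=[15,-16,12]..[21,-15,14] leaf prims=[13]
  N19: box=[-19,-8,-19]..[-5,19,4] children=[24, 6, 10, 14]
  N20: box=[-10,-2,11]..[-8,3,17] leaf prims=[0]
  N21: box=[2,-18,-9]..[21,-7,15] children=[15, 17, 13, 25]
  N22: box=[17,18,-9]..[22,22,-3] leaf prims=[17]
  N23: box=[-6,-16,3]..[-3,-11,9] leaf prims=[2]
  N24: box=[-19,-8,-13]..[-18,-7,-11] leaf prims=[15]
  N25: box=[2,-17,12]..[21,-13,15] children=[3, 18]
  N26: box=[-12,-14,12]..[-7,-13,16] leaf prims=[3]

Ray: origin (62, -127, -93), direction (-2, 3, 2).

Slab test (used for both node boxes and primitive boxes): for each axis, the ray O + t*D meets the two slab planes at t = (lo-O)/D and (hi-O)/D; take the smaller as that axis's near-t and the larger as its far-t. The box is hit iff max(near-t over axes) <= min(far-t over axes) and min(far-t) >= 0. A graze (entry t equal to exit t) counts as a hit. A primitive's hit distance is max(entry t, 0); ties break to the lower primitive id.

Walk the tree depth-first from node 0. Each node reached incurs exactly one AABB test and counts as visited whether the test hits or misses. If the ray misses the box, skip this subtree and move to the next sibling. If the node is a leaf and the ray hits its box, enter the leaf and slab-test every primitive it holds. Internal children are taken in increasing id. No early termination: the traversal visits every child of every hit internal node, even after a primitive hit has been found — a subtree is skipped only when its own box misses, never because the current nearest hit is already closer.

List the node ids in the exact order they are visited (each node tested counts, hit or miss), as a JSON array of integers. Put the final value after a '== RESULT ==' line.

Trace the traversal:
N0 x:[20,81/2] y:[109/3,149/3] z:[73/2,113/2] -> hit [73/2,81/2], descend [1, 4, 19, 21]
  N1 x:[20,59/2] y:[40,149/3] z:[73/2,109/2] -> miss, prune
  N4 x:[29,37] y:[37,49] z:[48,113/2] -> miss, prune
  N19 x:[67/2,81/2] y:[119/3,146/3] z:[37,97/2] -> hit [119/3,81/2], descend [6, 10, 14, 24]
    N6 x:[67/2,36] y:[42,43] z:[37,77/2] -> miss, prune
    N10 x:[38,40] y:[140/3,146/3] z:[83/2,43] -> miss, prune
    N14 x:[36,37] y:[137/3,139/3] z:[47,97/2] -> miss, prune
    N24 x:[40,81/2] y:[119/3,40] z:[40,41] -> hit [40,40] leaf, test {P15@t=40}
  N21 x:[41/2,30] y:[109/3,40] z:[42,54] -> miss, prune

9 AABB tests over nodes [0, 1, 4, 19, 6, 10, 14, 24, 21]; 1 leaf entered; closest P15.

== RESULT ==
[0, 1, 4, 19, 6, 10, 14, 24, 21]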